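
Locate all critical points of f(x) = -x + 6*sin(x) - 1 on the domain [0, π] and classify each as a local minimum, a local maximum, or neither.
f'(x) = 6*cos(x) - 1

Solve f'(x) = 0 on [0, π]:
  f'(x) = 0 ⇔ cos(x) = 1/6, i.e. x = ±arccos(1/6) + 2nπ; keep the solutions lying in [0, π].
  ⇒ x = acos(1/6) ≈ 1.4033

f''(x) = -6*sin(x)
Second-derivative test at each critical point:
  f''(1.4033) = -5.9161 < 0 → local maximum

Critical points: x = acos(1/6) ≈ 1.4033 (local maximum)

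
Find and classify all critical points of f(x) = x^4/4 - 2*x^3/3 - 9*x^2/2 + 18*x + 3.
f'(x) = x^3 - 2*x^2 - 9*x + 18

Solve f'(x) = 0:
  Factor: x^3 - 2*x^2 - 9*x + 18 = (x - 3)*(x - 2)*(x + 3) = 0.
  ⇒ x = -3, 2, 3

f''(x) = 3*x^2 - 4*x - 9
Second-derivative test at each critical point:
  f''(-3) = 30 > 0 → local minimum
  f''(2) = -5 < 0 → local maximum
  f''(3) = 6 > 0 → local minimum

Critical points: x = -3 (local minimum); x = 2 (local maximum); x = 3 (local minimum)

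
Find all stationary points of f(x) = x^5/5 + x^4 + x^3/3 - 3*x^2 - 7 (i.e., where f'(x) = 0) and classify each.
f'(x) = x*(x^3 + 4*x^2 + x - 6)

Solve f'(x) = 0:
  Factor: x^4 + 4*x^3 + x^2 - 6*x = x*(x - 1)*(x + 2)*(x + 3) = 0.
  ⇒ x = -3, -2, 0, 1

f''(x) = 4*x^3 + 12*x^2 + 2*x - 6
Second-derivative test at each critical point:
  f''(-3) = -12 < 0 → local maximum
  f''(-2) = 6 > 0 → local minimum
  f''(0) = -6 < 0 → local maximum
  f''(1) = 12 > 0 → local minimum

Critical points: x = -3 (local maximum); x = -2 (local minimum); x = 0 (local maximum); x = 1 (local minimum)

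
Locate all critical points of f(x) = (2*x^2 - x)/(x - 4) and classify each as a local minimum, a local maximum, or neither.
f'(x) = 2*(x^2 - 8*x + 2)/(x^2 - 8*x + 16)

Solve f'(x) = 0:
  f'(x) = 2*(x^2 - 8*x + 2)/(x - 4)^2; the denominator is positive wherever f is defined, so f'(x) = 0 ⇔ 2*x^2 - 16*x + 4 = 0.
  Factor: 2*x^2 - 16*x + 4 = 2*(x^2 - 8*x + 2); x^2 - 8*x + 2 = 0 has no rational roots; quadratic formula: x = (8 ± √56)/2.
  ⇒ x = 4 - sqrt(14) ≈ 0.2583, sqrt(14) + 4 ≈ 7.7417

f''(x) = 56/(x^3 - 12*x^2 + 48*x - 64)
Second-derivative test at each critical point:
  f''(0.2583) = -1.0690 < 0 → local maximum
  f''(7.7417) = 1.0690 > 0 → local minimum

Critical points: x = 4 - sqrt(14) ≈ 0.2583 (local maximum); x = sqrt(14) + 4 ≈ 7.7417 (local minimum)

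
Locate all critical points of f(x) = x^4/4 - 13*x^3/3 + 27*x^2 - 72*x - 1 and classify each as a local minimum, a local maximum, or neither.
f'(x) = x^3 - 13*x^2 + 54*x - 72

Solve f'(x) = 0:
  Factor: x^3 - 13*x^2 + 54*x - 72 = (x - 6)*(x - 4)*(x - 3) = 0.
  ⇒ x = 3, 4, 6

f''(x) = 3*x^2 - 26*x + 54
Second-derivative test at each critical point:
  f''(3) = 3 > 0 → local minimum
  f''(4) = -2 < 0 → local maximum
  f''(6) = 6 > 0 → local minimum

Critical points: x = 3 (local minimum); x = 4 (local maximum); x = 6 (local minimum)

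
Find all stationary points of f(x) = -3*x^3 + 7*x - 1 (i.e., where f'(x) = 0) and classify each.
f'(x) = 7 - 9*x^2

Solve f'(x) = 0:
  9*x^2 - 7 = 0 has no rational roots; quadratic formula: x = (0 ± √252)/18.
  ⇒ x = -sqrt(7)/3 ≈ -0.8819, sqrt(7)/3 ≈ 0.8819

f''(x) = -18*x
Second-derivative test at each critical point:
  f''(-0.8819) = 15.8745 > 0 → local minimum
  f''(0.8819) = -15.8745 < 0 → local maximum

Critical points: x = -sqrt(7)/3 ≈ -0.8819 (local minimum); x = sqrt(7)/3 ≈ 0.8819 (local maximum)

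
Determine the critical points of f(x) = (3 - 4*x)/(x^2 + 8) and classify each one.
f'(x) = 2*(2*x^2 - 3*x - 16)/(x^4 + 16*x^2 + 64)

Solve f'(x) = 0:
  f'(x) = 2*(2*x^2 - 3*x - 16)/(x^2 + 8)^2; the denominator is positive wherever f is defined, so f'(x) = 0 ⇔ 4*x^2 - 6*x - 32 = 0.
  Factor: 4*x^2 - 6*x - 32 = 2*(2*x^2 - 3*x - 16); 2*x^2 - 3*x - 16 = 0 has no rational roots; quadratic formula: x = (3 ± √137)/4.
  ⇒ x = 3/4 - sqrt(137)/4 ≈ -2.1762, 3/4 + sqrt(137)/4 ≈ 3.6762

f''(x) = 2*(4*x^2*(3 - 4*x) + 3*(4*x - 1)*(x^2 + 8))/(x^2 + 8)^3
Second-derivative test at each critical point:
  f''(-2.1762) = -0.1443 < 0 → local maximum
  f''(3.6762) = 0.0506 > 0 → local minimum

Critical points: x = 3/4 - sqrt(137)/4 ≈ -2.1762 (local maximum); x = 3/4 + sqrt(137)/4 ≈ 3.6762 (local minimum)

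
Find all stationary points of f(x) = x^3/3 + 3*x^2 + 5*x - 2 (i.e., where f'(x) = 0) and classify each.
f'(x) = x^2 + 6*x + 5

Solve f'(x) = 0:
  Factor: x^2 + 6*x + 5 = (x + 1)*(x + 5) = 0.
  ⇒ x = -5, -1

f''(x) = 2*x + 6
Second-derivative test at each critical point:
  f''(-5) = -4 < 0 → local maximum
  f''(-1) = 4 > 0 → local minimum

Critical points: x = -5 (local maximum); x = -1 (local minimum)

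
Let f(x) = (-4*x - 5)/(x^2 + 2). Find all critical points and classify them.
f'(x) = 2*(2*x^2 + 5*x - 4)/(x^4 + 4*x^2 + 4)

Solve f'(x) = 0:
  f'(x) = 2*(2*x^2 + 5*x - 4)/(x^2 + 2)^2; the denominator is positive wherever f is defined, so f'(x) = 0 ⇔ 4*x^2 + 10*x - 8 = 0.
  Factor: 4*x^2 + 10*x - 8 = 2*(2*x^2 + 5*x - 4); 2*x^2 + 5*x - 4 = 0 has no rational roots; quadratic formula: x = (-5 ± √57)/4.
  ⇒ x = -sqrt(57)/4 - 5/4 ≈ -3.1375, -5/4 + sqrt(57)/4 ≈ 0.6375

f''(x) = 2*(-4*x^2*(4*x + 5) + (12*x + 5)*(x^2 + 2))/(x^2 + 2)^3
Second-derivative test at each critical point:
  f''(-3.1375) = -0.1076 < 0 → local maximum
  f''(0.6375) = 2.6076 > 0 → local minimum

Critical points: x = -sqrt(57)/4 - 5/4 ≈ -3.1375 (local maximum); x = -5/4 + sqrt(57)/4 ≈ 0.6375 (local minimum)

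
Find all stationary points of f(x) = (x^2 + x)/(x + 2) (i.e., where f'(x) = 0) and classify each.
f'(x) = (x^2 + 4*x + 2)/(x^2 + 4*x + 4)

Solve f'(x) = 0:
  f'(x) = (x^2 + 4*x + 2)/(x + 2)^2; the denominator is positive wherever f is defined, so f'(x) = 0 ⇔ x^2 + 4*x + 2 = 0.
  x^2 + 4*x + 2 = 0 has no rational roots; quadratic formula: x = (-4 ± √8)/2.
  ⇒ x = -2 - sqrt(2) ≈ -3.4142, -2 + sqrt(2) ≈ -0.5858

f''(x) = 4/(x^3 + 6*x^2 + 12*x + 8)
Second-derivative test at each critical point:
  f''(-3.4142) = -1.4142 < 0 → local maximum
  f''(-0.5858) = 1.4142 > 0 → local minimum

Critical points: x = -2 - sqrt(2) ≈ -3.4142 (local maximum); x = -2 + sqrt(2) ≈ -0.5858 (local minimum)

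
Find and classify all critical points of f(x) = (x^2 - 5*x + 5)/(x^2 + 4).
f'(x) = (5*x^2 - 2*x - 20)/(x^4 + 8*x^2 + 16)

Solve f'(x) = 0:
  f'(x) = (5*x^2 - 2*x - 20)/(x^2 + 4)^2; the denominator is positive wherever f is defined, so f'(x) = 0 ⇔ 5*x^2 - 2*x - 20 = 0.
  5*x^2 - 2*x - 20 = 0 has no rational roots; quadratic formula: x = (2 ± √404)/10.
  ⇒ x = 1/5 - sqrt(101)/5 ≈ -1.8100, 1/5 + sqrt(101)/5 ≈ 2.2100

f''(x) = 2*(-5*x^3 + 3*x^2 + 60*x - 4)/(x^6 + 12*x^4 + 48*x^2 + 64)
Second-derivative test at each critical point:
  f''(-1.8100) = -0.3797 < 0 → local maximum
  f''(2.2100) = 0.2547 > 0 → local minimum

Critical points: x = 1/5 - sqrt(101)/5 ≈ -1.8100 (local maximum); x = 1/5 + sqrt(101)/5 ≈ 2.2100 (local minimum)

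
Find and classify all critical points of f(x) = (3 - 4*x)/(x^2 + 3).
f'(x) = 2*(2*x^2 - 3*x - 6)/(x^4 + 6*x^2 + 9)

Solve f'(x) = 0:
  f'(x) = 2*(2*x^2 - 3*x - 6)/(x^2 + 3)^2; the denominator is positive wherever f is defined, so f'(x) = 0 ⇔ 4*x^2 - 6*x - 12 = 0.
  Factor: 4*x^2 - 6*x - 12 = 2*(2*x^2 - 3*x - 6); 2*x^2 - 3*x - 6 = 0 has no rational roots; quadratic formula: x = (3 ± √57)/4.
  ⇒ x = 3/4 - sqrt(57)/4 ≈ -1.1375, 3/4 + sqrt(57)/4 ≈ 2.6375

f''(x) = 2*(4*x^2*(3 - 4*x) + 3*(4*x - 1)*(x^2 + 3))/(x^2 + 3)^3
Second-derivative test at each critical point:
  f''(-1.1375) = -0.8190 < 0 → local maximum
  f''(2.6375) = 0.1523 > 0 → local minimum

Critical points: x = 3/4 - sqrt(57)/4 ≈ -1.1375 (local maximum); x = 3/4 + sqrt(57)/4 ≈ 2.6375 (local minimum)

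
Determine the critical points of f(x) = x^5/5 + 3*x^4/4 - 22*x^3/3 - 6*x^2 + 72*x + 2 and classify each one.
f'(x) = x^4 + 3*x^3 - 22*x^2 - 12*x + 72

Solve f'(x) = 0:
  Factor: x^4 + 3*x^3 - 22*x^2 - 12*x + 72 = (x - 3)*(x - 2)*(x + 2)*(x + 6) = 0.
  ⇒ x = -6, -2, 2, 3

f''(x) = 4*x^3 + 9*x^2 - 44*x - 12
Second-derivative test at each critical point:
  f''(-6) = -288 < 0 → local maximum
  f''(-2) = 80 > 0 → local minimum
  f''(2) = -32 < 0 → local maximum
  f''(3) = 45 > 0 → local minimum

Critical points: x = -6 (local maximum); x = -2 (local minimum); x = 2 (local maximum); x = 3 (local minimum)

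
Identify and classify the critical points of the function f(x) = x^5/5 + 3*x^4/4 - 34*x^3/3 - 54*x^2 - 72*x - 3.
f'(x) = x^4 + 3*x^3 - 34*x^2 - 108*x - 72

Solve f'(x) = 0:
  Factor: x^4 + 3*x^3 - 34*x^2 - 108*x - 72 = (x - 6)*(x + 1)*(x + 2)*(x + 6) = 0.
  ⇒ x = -6, -2, -1, 6

f''(x) = 4*x^3 + 9*x^2 - 68*x - 108
Second-derivative test at each critical point:
  f''(-6) = -240 < 0 → local maximum
  f''(-2) = 32 > 0 → local minimum
  f''(-1) = -35 < 0 → local maximum
  f''(6) = 672 > 0 → local minimum

Critical points: x = -6 (local maximum); x = -2 (local minimum); x = -1 (local maximum); x = 6 (local minimum)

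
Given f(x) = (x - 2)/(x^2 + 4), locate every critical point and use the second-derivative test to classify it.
f'(x) = (x^2 - 2*x*(x - 2) + 4)/(x^2 + 4)^2

Solve f'(x) = 0:
  f'(x) = -(x^2 - 4*x - 4)/(x^2 + 4)^2; the denominator is positive wherever f is defined, so f'(x) = 0 ⇔ -x^2 + 4*x + 4 = 0.
  x^2 - 4*x - 4 = 0 has no rational roots; quadratic formula: x = (4 ± √32)/2.
  ⇒ x = 2 - 2*sqrt(2) ≈ -0.8284, 2 + 2*sqrt(2) ≈ 4.8284

f''(x) = 2*(4*x^2*(x - 2) + (2 - 3*x)*(x^2 + 4))/(x^2 + 4)^3
Second-derivative test at each critical point:
  f''(-0.8284) = 0.2576 > 0 → local minimum
  f''(4.8284) = -0.0076 < 0 → local maximum

Critical points: x = 2 - 2*sqrt(2) ≈ -0.8284 (local minimum); x = 2 + 2*sqrt(2) ≈ 4.8284 (local maximum)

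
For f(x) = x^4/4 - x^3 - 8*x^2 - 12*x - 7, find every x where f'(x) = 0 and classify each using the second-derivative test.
f'(x) = x^3 - 3*x^2 - 16*x - 12

Solve f'(x) = 0:
  Factor: x^3 - 3*x^2 - 16*x - 12 = (x - 6)*(x + 1)*(x + 2) = 0.
  ⇒ x = -2, -1, 6

f''(x) = 3*x^2 - 6*x - 16
Second-derivative test at each critical point:
  f''(-2) = 8 > 0 → local minimum
  f''(-1) = -7 < 0 → local maximum
  f''(6) = 56 > 0 → local minimum

Critical points: x = -2 (local minimum); x = -1 (local maximum); x = 6 (local minimum)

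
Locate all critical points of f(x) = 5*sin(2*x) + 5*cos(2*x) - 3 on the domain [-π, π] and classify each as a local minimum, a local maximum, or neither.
f'(x) = 10*sqrt(2)*cos(2*x + pi/4)

Solve f'(x) = 0 on [-π, π]:
  f'(x) = 0 ⇔ 5*cos(2*x) = 5*sin(2*x) ⇔ tan(2*x) = 1, i.e. 2*x = arctan(1) + nπ; keep the solutions lying in [-π, π].
  ⇒ x = -7*pi/8 ≈ -2.7489, -3*pi/8 ≈ -1.1781, pi/8 ≈ 0.3927, 5*pi/8 ≈ 1.9635

f''(x) = -20*sqrt(2)*sin(2*x + pi/4)
Second-derivative test at each critical point:
  f''(-2.7489) = -28.2843 < 0 → local maximum
  f''(-1.1781) = 28.2843 > 0 → local minimum
  f''(0.3927) = -28.2843 < 0 → local maximum
  f''(1.9635) = 28.2843 > 0 → local minimum

Critical points: x = -7*pi/8 ≈ -2.7489 (local maximum); x = -3*pi/8 ≈ -1.1781 (local minimum); x = pi/8 ≈ 0.3927 (local maximum); x = 5*pi/8 ≈ 1.9635 (local minimum)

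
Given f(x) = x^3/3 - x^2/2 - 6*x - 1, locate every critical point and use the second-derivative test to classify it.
f'(x) = x^2 - x - 6

Solve f'(x) = 0:
  Factor: x^2 - x - 6 = (x - 3)*(x + 2) = 0.
  ⇒ x = -2, 3

f''(x) = 2*x - 1
Second-derivative test at each critical point:
  f''(-2) = -5 < 0 → local maximum
  f''(3) = 5 > 0 → local minimum

Critical points: x = -2 (local maximum); x = 3 (local minimum)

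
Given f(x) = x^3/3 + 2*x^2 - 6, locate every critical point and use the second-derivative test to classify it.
f'(x) = x*(x + 4)

Solve f'(x) = 0:
  Factor: x^2 + 4*x = x*(x + 4) = 0.
  ⇒ x = -4, 0

f''(x) = 2*x + 4
Second-derivative test at each critical point:
  f''(-4) = -4 < 0 → local maximum
  f''(0) = 4 > 0 → local minimum

Critical points: x = -4 (local maximum); x = 0 (local minimum)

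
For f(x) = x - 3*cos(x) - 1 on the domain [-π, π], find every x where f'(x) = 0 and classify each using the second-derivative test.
f'(x) = 3*sin(x) + 1

Solve f'(x) = 0 on [-π, π]:
  f'(x) = 0 ⇔ sin(x) = -1/3, i.e. x = arcsin(-1/3) + 2nπ or x = π − arcsin(-1/3) + 2nπ; keep the solutions lying in [-π, π].
  ⇒ x = -pi + asin(1/3) ≈ -2.8018, -asin(1/3) ≈ -0.3398

f''(x) = 3*cos(x)
Second-derivative test at each critical point:
  f''(-2.8018) = -2.8284 < 0 → local maximum
  f''(-0.3398) = 2.8284 > 0 → local minimum

Critical points: x = -pi + asin(1/3) ≈ -2.8018 (local maximum); x = -asin(1/3) ≈ -0.3398 (local minimum)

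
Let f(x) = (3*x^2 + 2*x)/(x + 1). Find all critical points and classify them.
f'(x) = (3*x^2 + 6*x + 2)/(x^2 + 2*x + 1)

Solve f'(x) = 0:
  f'(x) = (3*x^2 + 6*x + 2)/(x + 1)^2; the denominator is positive wherever f is defined, so f'(x) = 0 ⇔ 3*x^2 + 6*x + 2 = 0.
  3*x^2 + 6*x + 2 = 0 has no rational roots; quadratic formula: x = (-6 ± √12)/6.
  ⇒ x = -1 - sqrt(3)/3 ≈ -1.5774, -1 + sqrt(3)/3 ≈ -0.4226

f''(x) = 2/(x^3 + 3*x^2 + 3*x + 1)
Second-derivative test at each critical point:
  f''(-1.5774) = -10.3923 < 0 → local maximum
  f''(-0.4226) = 10.3923 > 0 → local minimum

Critical points: x = -1 - sqrt(3)/3 ≈ -1.5774 (local maximum); x = -1 + sqrt(3)/3 ≈ -0.4226 (local minimum)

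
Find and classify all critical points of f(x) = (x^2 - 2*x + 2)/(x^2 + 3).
f'(x) = 2*(x^2 + x - 3)/(x^4 + 6*x^2 + 9)

Solve f'(x) = 0:
  f'(x) = 2*(x^2 + x - 3)/(x^2 + 3)^2; the denominator is positive wherever f is defined, so f'(x) = 0 ⇔ 2*x^2 + 2*x - 6 = 0.
  Factor: 2*x^2 + 2*x - 6 = 2*(x^2 + x - 3); x^2 + x - 3 = 0 has no rational roots; quadratic formula: x = (-1 ± √13)/2.
  ⇒ x = -sqrt(13)/2 - 1/2 ≈ -2.3028, -1/2 + sqrt(13)/2 ≈ 1.3028

f''(x) = 2*(-2*x^3 - 3*x^2 + 18*x + 3)/(x^6 + 9*x^4 + 27*x^2 + 27)
Second-derivative test at each critical point:
  f''(-2.3028) = -0.1046 < 0 → local maximum
  f''(1.3028) = 0.3268 > 0 → local minimum

Critical points: x = -sqrt(13)/2 - 1/2 ≈ -2.3028 (local maximum); x = -1/2 + sqrt(13)/2 ≈ 1.3028 (local minimum)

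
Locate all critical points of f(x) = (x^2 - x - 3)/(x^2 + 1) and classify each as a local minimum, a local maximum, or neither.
f'(x) = (x^2 + 8*x - 1)/(x^4 + 2*x^2 + 1)

Solve f'(x) = 0:
  f'(x) = (x^2 + 8*x - 1)/(x^2 + 1)^2; the denominator is positive wherever f is defined, so f'(x) = 0 ⇔ x^2 + 8*x - 1 = 0.
  x^2 + 8*x - 1 = 0 has no rational roots; quadratic formula: x = (-8 ± √68)/2.
  ⇒ x = -sqrt(17) - 4 ≈ -8.1231, -4 + sqrt(17) ≈ 0.1231

f''(x) = 2*(-x^3 - 12*x^2 + 3*x + 4)/(x^6 + 3*x^4 + 3*x^2 + 1)
Second-derivative test at each critical point:
  f''(-8.1231) = -0.0018 < 0 → local maximum
  f''(0.1231) = 8.0018 > 0 → local minimum

Critical points: x = -sqrt(17) - 4 ≈ -8.1231 (local maximum); x = -4 + sqrt(17) ≈ 0.1231 (local minimum)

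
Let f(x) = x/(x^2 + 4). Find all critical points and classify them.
f'(x) = (4 - x^2)/(x^4 + 8*x^2 + 16)

Solve f'(x) = 0:
  f'(x) = -(x - 2)*(x + 2)/(x^2 + 4)^2; the denominator is positive wherever f is defined, so f'(x) = 0 ⇔ 4 - x^2 = 0.
  Factor: 4 - x^2 = -(x - 2)*(x + 2) = 0.
  ⇒ x = -2, 2

f''(x) = 2*x*(x^2 - 12)/(x^2 + 4)^3
Second-derivative test at each critical point:
  f''(-2) = 1/16 > 0 → local minimum
  f''(2) = -1/16 < 0 → local maximum

Critical points: x = -2 (local minimum); x = 2 (local maximum)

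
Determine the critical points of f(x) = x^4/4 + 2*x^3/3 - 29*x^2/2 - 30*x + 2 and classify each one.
f'(x) = x^3 + 2*x^2 - 29*x - 30

Solve f'(x) = 0:
  Factor: x^3 + 2*x^2 - 29*x - 30 = (x - 5)*(x + 1)*(x + 6) = 0.
  ⇒ x = -6, -1, 5

f''(x) = 3*x^2 + 4*x - 29
Second-derivative test at each critical point:
  f''(-6) = 55 > 0 → local minimum
  f''(-1) = -30 < 0 → local maximum
  f''(5) = 66 > 0 → local minimum

Critical points: x = -6 (local minimum); x = -1 (local maximum); x = 5 (local minimum)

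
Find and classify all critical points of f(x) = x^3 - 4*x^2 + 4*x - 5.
f'(x) = 3*x^2 - 8*x + 4

Solve f'(x) = 0:
  Factor: 3*x^2 - 8*x + 4 = (x - 2)*(3*x - 2) = 0.
  ⇒ x = 2/3, 2

f''(x) = 6*x - 8
Second-derivative test at each critical point:
  f''(2/3) = -4 < 0 → local maximum
  f''(2) = 4 > 0 → local minimum

Critical points: x = 2/3 (local maximum); x = 2 (local minimum)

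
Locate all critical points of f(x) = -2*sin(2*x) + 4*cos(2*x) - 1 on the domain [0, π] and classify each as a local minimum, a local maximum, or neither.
f'(x) = -8*sin(2*x) - 4*cos(2*x)

Solve f'(x) = 0 on [0, π]:
  f'(x) = 0 ⇔ -2*cos(2*x) = 4*sin(2*x) ⇔ tan(2*x) = -1/2, i.e. 2*x = arctan(-1/2) + nπ; keep the solutions lying in [0, π].
  ⇒ x = -atan(1/2)/2 + pi/2 ≈ 1.3390, pi - atan(1/2)/2 ≈ 2.9098

f''(x) = 8*sin(2*x) - 16*cos(2*x)
Second-derivative test at each critical point:
  f''(1.3390) = 17.8885 > 0 → local minimum
  f''(2.9098) = -17.8885 < 0 → local maximum

Critical points: x = -atan(1/2)/2 + pi/2 ≈ 1.3390 (local minimum); x = pi - atan(1/2)/2 ≈ 2.9098 (local maximum)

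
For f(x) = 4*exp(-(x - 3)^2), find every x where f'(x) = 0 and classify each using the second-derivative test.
f'(x) = 8*(3 - x)*exp(-(x - 3)^2)

Solve f'(x) = 0:
  f'(x) = (24 - 8*x)·exp(-(x - 3)^2) and exp(-(x - 3)^2) > 0 for every x, so f'(x) = 0 ⇔ 24 - 8*x = 0.
  Factor: 24 - 8*x = -8*(x - 3) = 0.
  ⇒ x = 3

f''(x) = 8*(2*(x - 3)^2 - 1)*exp(-(x - 3)^2)
Second-derivative test at each critical point:
  f''(3) = -8 < 0 → local maximum

Critical points: x = 3 (local maximum)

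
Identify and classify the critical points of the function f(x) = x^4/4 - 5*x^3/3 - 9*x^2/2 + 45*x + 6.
f'(x) = x^3 - 5*x^2 - 9*x + 45

Solve f'(x) = 0:
  Factor: x^3 - 5*x^2 - 9*x + 45 = (x - 5)*(x - 3)*(x + 3) = 0.
  ⇒ x = -3, 3, 5

f''(x) = 3*x^2 - 10*x - 9
Second-derivative test at each critical point:
  f''(-3) = 48 > 0 → local minimum
  f''(3) = -12 < 0 → local maximum
  f''(5) = 16 > 0 → local minimum

Critical points: x = -3 (local minimum); x = 3 (local maximum); x = 5 (local minimum)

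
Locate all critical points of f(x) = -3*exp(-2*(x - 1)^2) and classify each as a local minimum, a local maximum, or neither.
f'(x) = 12*(x - 1)*exp(-2*(x - 1)^2)

Solve f'(x) = 0:
  f'(x) = (12*x - 12)·exp(-2*(x - 1)^2) and exp(-2*(x - 1)^2) > 0 for every x, so f'(x) = 0 ⇔ 12*x - 12 = 0.
  Factor: 12*x - 12 = 12*(x - 1) = 0.
  ⇒ x = 1

f''(x) = 12*(1 - 4*(x - 1)^2)*exp(-2*(x - 1)^2)
Second-derivative test at each critical point:
  f''(1) = 12 > 0 → local minimum

Critical points: x = 1 (local minimum)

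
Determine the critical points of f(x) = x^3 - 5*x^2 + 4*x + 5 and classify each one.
f'(x) = 3*x^2 - 10*x + 4

Solve f'(x) = 0:
  3*x^2 - 10*x + 4 = 0 has no rational roots; quadratic formula: x = (10 ± √52)/6.
  ⇒ x = 5/3 - sqrt(13)/3 ≈ 0.4648, sqrt(13)/3 + 5/3 ≈ 2.8685

f''(x) = 6*x - 10
Second-derivative test at each critical point:
  f''(0.4648) = -7.2111 < 0 → local maximum
  f''(2.8685) = 7.2111 > 0 → local minimum

Critical points: x = 5/3 - sqrt(13)/3 ≈ 0.4648 (local maximum); x = sqrt(13)/3 + 5/3 ≈ 2.8685 (local minimum)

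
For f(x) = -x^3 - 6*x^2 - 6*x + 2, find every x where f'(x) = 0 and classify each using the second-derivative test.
f'(x) = -3*x^2 - 12*x - 6

Solve f'(x) = 0:
  Factor: -3*x^2 - 12*x - 6 = -3*(x^2 + 4*x + 2); x^2 + 4*x + 2 = 0 has no rational roots; quadratic formula: x = (-4 ± √8)/2.
  ⇒ x = -2 - sqrt(2) ≈ -3.4142, -2 + sqrt(2) ≈ -0.5858

f''(x) = -6*x - 12
Second-derivative test at each critical point:
  f''(-3.4142) = 8.4853 > 0 → local minimum
  f''(-0.5858) = -8.4853 < 0 → local maximum

Critical points: x = -2 - sqrt(2) ≈ -3.4142 (local minimum); x = -2 + sqrt(2) ≈ -0.5858 (local maximum)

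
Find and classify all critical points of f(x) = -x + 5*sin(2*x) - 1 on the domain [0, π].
f'(x) = 10*cos(2*x) - 1

Solve f'(x) = 0 on [0, π]:
  f'(x) = 0 ⇔ cos(2*x) = 1/10, i.e. 2*x = ±arccos(1/10) + 2nπ; keep the solutions lying in [0, π].
  ⇒ x = acos(1/10)/2 ≈ 0.7353, pi - acos(1/10)/2 ≈ 2.4063

f''(x) = -20*sin(2*x)
Second-derivative test at each critical point:
  f''(0.7353) = -19.8997 < 0 → local maximum
  f''(2.4063) = 19.8997 > 0 → local minimum

Critical points: x = acos(1/10)/2 ≈ 0.7353 (local maximum); x = pi - acos(1/10)/2 ≈ 2.4063 (local minimum)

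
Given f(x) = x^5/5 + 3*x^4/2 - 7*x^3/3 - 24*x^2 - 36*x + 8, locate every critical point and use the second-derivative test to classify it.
f'(x) = x^4 + 6*x^3 - 7*x^2 - 48*x - 36

Solve f'(x) = 0:
  Factor: x^4 + 6*x^3 - 7*x^2 - 48*x - 36 = (x - 3)*(x + 1)*(x + 2)*(x + 6) = 0.
  ⇒ x = -6, -2, -1, 3

f''(x) = 4*x^3 + 18*x^2 - 14*x - 48
Second-derivative test at each critical point:
  f''(-6) = -180 < 0 → local maximum
  f''(-2) = 20 > 0 → local minimum
  f''(-1) = -20 < 0 → local maximum
  f''(3) = 180 > 0 → local minimum

Critical points: x = -6 (local maximum); x = -2 (local minimum); x = -1 (local maximum); x = 3 (local minimum)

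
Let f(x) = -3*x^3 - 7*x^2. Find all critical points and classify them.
f'(x) = x*(-9*x - 14)

Solve f'(x) = 0:
  Factor: -9*x^2 - 14*x = -x*(9*x + 14) = 0.
  ⇒ x = -14/9, 0

f''(x) = -18*x - 14
Second-derivative test at each critical point:
  f''(-14/9) = 14 > 0 → local minimum
  f''(0) = -14 < 0 → local maximum

Critical points: x = -14/9 (local minimum); x = 0 (local maximum)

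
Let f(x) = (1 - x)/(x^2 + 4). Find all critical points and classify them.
f'(x) = (-x^2 + 2*x*(x - 1) - 4)/(x^2 + 4)^2

Solve f'(x) = 0:
  f'(x) = (x^2 - 2*x - 4)/(x^2 + 4)^2; the denominator is positive wherever f is defined, so f'(x) = 0 ⇔ x^2 - 2*x - 4 = 0.
  x^2 - 2*x - 4 = 0 has no rational roots; quadratic formula: x = (2 ± √20)/2.
  ⇒ x = 1 - sqrt(5) ≈ -1.2361, 1 + sqrt(5) ≈ 3.2361

f''(x) = 2*(4*x^2*(1 - x) + (3*x - 1)*(x^2 + 4))/(x^2 + 4)^3
Second-derivative test at each critical point:
  f''(-1.2361) = -0.1464 < 0 → local maximum
  f''(3.2361) = 0.0214 > 0 → local minimum

Critical points: x = 1 - sqrt(5) ≈ -1.2361 (local maximum); x = 1 + sqrt(5) ≈ 3.2361 (local minimum)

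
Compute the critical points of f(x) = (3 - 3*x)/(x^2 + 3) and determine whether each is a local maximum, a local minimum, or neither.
f'(x) = 3*(-x^2 + 2*x*(x - 1) - 3)/(x^2 + 3)^2

Solve f'(x) = 0:
  f'(x) = 3*(x - 3)*(x + 1)/(x^2 + 3)^2; the denominator is positive wherever f is defined, so f'(x) = 0 ⇔ 3*x^2 - 6*x - 9 = 0.
  Factor: 3*x^2 - 6*x - 9 = 3*(x - 3)*(x + 1) = 0.
  ⇒ x = -1, 3

f''(x) = 6*(4*x^2*(1 - x) + (3*x - 1)*(x^2 + 3))/(x^2 + 3)^3
Second-derivative test at each critical point:
  f''(-1) = -3/4 < 0 → local maximum
  f''(3) = 1/12 > 0 → local minimum

Critical points: x = -1 (local maximum); x = 3 (local minimum)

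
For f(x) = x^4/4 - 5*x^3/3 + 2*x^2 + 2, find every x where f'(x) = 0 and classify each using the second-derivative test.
f'(x) = x*(x^2 - 5*x + 4)

Solve f'(x) = 0:
  Factor: x^3 - 5*x^2 + 4*x = x*(x - 4)*(x - 1) = 0.
  ⇒ x = 0, 1, 4

f''(x) = 3*x^2 - 10*x + 4
Second-derivative test at each critical point:
  f''(0) = 4 > 0 → local minimum
  f''(1) = -3 < 0 → local maximum
  f''(4) = 12 > 0 → local minimum

Critical points: x = 0 (local minimum); x = 1 (local maximum); x = 4 (local minimum)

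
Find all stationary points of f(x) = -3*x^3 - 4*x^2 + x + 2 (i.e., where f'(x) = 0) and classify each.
f'(x) = -9*x^2 - 8*x + 1

Solve f'(x) = 0:
  Factor: -9*x^2 - 8*x + 1 = -(x + 1)*(9*x - 1) = 0.
  ⇒ x = -1, 1/9

f''(x) = -18*x - 8
Second-derivative test at each critical point:
  f''(-1) = 10 > 0 → local minimum
  f''(1/9) = -10 < 0 → local maximum

Critical points: x = -1 (local minimum); x = 1/9 (local maximum)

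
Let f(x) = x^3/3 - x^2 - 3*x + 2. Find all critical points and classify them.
f'(x) = x^2 - 2*x - 3

Solve f'(x) = 0:
  Factor: x^2 - 2*x - 3 = (x - 3)*(x + 1) = 0.
  ⇒ x = -1, 3

f''(x) = 2*x - 2
Second-derivative test at each critical point:
  f''(-1) = -4 < 0 → local maximum
  f''(3) = 4 > 0 → local minimum

Critical points: x = -1 (local maximum); x = 3 (local minimum)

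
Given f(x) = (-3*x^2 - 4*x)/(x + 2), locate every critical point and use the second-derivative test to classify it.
f'(x) = (-3*x^2 - 12*x - 8)/(x^2 + 4*x + 4)

Solve f'(x) = 0:
  f'(x) = -(3*x^2 + 12*x + 8)/(x + 2)^2; the denominator is positive wherever f is defined, so f'(x) = 0 ⇔ -3*x^2 - 12*x - 8 = 0.
  3*x^2 + 12*x + 8 = 0 has no rational roots; quadratic formula: x = (-12 ± √48)/6.
  ⇒ x = -2 - 2*sqrt(3)/3 ≈ -3.1547, -2 + 2*sqrt(3)/3 ≈ -0.8453

f''(x) = -8/(x^3 + 6*x^2 + 12*x + 8)
Second-derivative test at each critical point:
  f''(-3.1547) = 5.1962 > 0 → local minimum
  f''(-0.8453) = -5.1962 < 0 → local maximum

Critical points: x = -2 - 2*sqrt(3)/3 ≈ -3.1547 (local minimum); x = -2 + 2*sqrt(3)/3 ≈ -0.8453 (local maximum)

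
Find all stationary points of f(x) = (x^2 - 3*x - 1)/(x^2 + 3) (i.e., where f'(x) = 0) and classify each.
f'(x) = (3*x^2 + 8*x - 9)/(x^4 + 6*x^2 + 9)

Solve f'(x) = 0:
  f'(x) = (3*x^2 + 8*x - 9)/(x^2 + 3)^2; the denominator is positive wherever f is defined, so f'(x) = 0 ⇔ 3*x^2 + 8*x - 9 = 0.
  3*x^2 + 8*x - 9 = 0 has no rational roots; quadratic formula: x = (-8 ± √172)/6.
  ⇒ x = -sqrt(43)/3 - 4/3 ≈ -3.5191, -4/3 + sqrt(43)/3 ≈ 0.8525

f''(x) = 6*(-x^3 - 4*x^2 + 9*x + 4)/(x^6 + 9*x^4 + 27*x^2 + 27)
Second-derivative test at each critical point:
  f''(-3.5191) = -0.0554 < 0 → local maximum
  f''(0.8525) = 0.9443 > 0 → local minimum

Critical points: x = -sqrt(43)/3 - 4/3 ≈ -3.5191 (local maximum); x = -4/3 + sqrt(43)/3 ≈ 0.8525 (local minimum)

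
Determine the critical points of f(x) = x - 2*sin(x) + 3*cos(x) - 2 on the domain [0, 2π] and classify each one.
f'(x) = -3*sin(x) - 2*cos(x) + 1

Solve f'(x) = 0 on [0, 2π]:
  f'(x) = 0 ⇔ -3*sin(x) - 2*cos(x) = -1. Write the left side as R·cos(x + φ) with R = √((-2)² + 3²) = sqrt(13), cos φ = -2*sqrt(13)/13, sin φ = 3*sqrt(13)/13; then cos(x + φ) = -sqrt(13)/13. Solve for x and keep the solutions lying in [0, 2π].
  ⇒ x = atan((3 + 4*sqrt(3))/(2 - 6*sqrt(3))) + pi ≈ 2.2726, atan((3 - 4*sqrt(3))/(2 + 6*sqrt(3))) + 2*pi ≈ 5.9762

f''(x) = 2*sin(x) - 3*cos(x)
Second-derivative test at each critical point:
  f''(2.2726) = 3.4641 > 0 → local minimum
  f''(5.9762) = -3.4641 < 0 → local maximum

Critical points: x = atan((3 + 4*sqrt(3))/(2 - 6*sqrt(3))) + pi ≈ 2.2726 (local minimum); x = atan((3 - 4*sqrt(3))/(2 + 6*sqrt(3))) + 2*pi ≈ 5.9762 (local maximum)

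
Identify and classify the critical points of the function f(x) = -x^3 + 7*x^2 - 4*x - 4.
f'(x) = -3*x^2 + 14*x - 4

Solve f'(x) = 0:
  3*x^2 - 14*x + 4 = 0 has no rational roots; quadratic formula: x = (14 ± √148)/6.
  ⇒ x = 7/3 - sqrt(37)/3 ≈ 0.3057, sqrt(37)/3 + 7/3 ≈ 4.3609

f''(x) = 14 - 6*x
Second-derivative test at each critical point:
  f''(0.3057) = 12.1655 > 0 → local minimum
  f''(4.3609) = -12.1655 < 0 → local maximum

Critical points: x = 7/3 - sqrt(37)/3 ≈ 0.3057 (local minimum); x = sqrt(37)/3 + 7/3 ≈ 4.3609 (local maximum)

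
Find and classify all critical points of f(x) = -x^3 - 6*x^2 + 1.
f'(x) = 3*x*(-x - 4)

Solve f'(x) = 0:
  Factor: -3*x^2 - 12*x = -3*x*(x + 4) = 0.
  ⇒ x = -4, 0

f''(x) = -6*x - 12
Second-derivative test at each critical point:
  f''(-4) = 12 > 0 → local minimum
  f''(0) = -12 < 0 → local maximum

Critical points: x = -4 (local minimum); x = 0 (local maximum)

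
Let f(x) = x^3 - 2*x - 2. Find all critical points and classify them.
f'(x) = 3*x^2 - 2

Solve f'(x) = 0:
  3*x^2 - 2 = 0 has no rational roots; quadratic formula: x = (0 ± √24)/6.
  ⇒ x = -sqrt(6)/3 ≈ -0.8165, sqrt(6)/3 ≈ 0.8165

f''(x) = 6*x
Second-derivative test at each critical point:
  f''(-0.8165) = -4.8990 < 0 → local maximum
  f''(0.8165) = 4.8990 > 0 → local minimum

Critical points: x = -sqrt(6)/3 ≈ -0.8165 (local maximum); x = sqrt(6)/3 ≈ 0.8165 (local minimum)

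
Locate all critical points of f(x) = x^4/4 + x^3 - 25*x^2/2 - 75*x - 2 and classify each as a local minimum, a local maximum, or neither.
f'(x) = x^3 + 3*x^2 - 25*x - 75

Solve f'(x) = 0:
  Factor: x^3 + 3*x^2 - 25*x - 75 = (x - 5)*(x + 3)*(x + 5) = 0.
  ⇒ x = -5, -3, 5

f''(x) = 3*x^2 + 6*x - 25
Second-derivative test at each critical point:
  f''(-5) = 20 > 0 → local minimum
  f''(-3) = -16 < 0 → local maximum
  f''(5) = 80 > 0 → local minimum

Critical points: x = -5 (local minimum); x = -3 (local maximum); x = 5 (local minimum)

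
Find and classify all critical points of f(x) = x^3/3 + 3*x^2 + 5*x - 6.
f'(x) = x^2 + 6*x + 5

Solve f'(x) = 0:
  Factor: x^2 + 6*x + 5 = (x + 1)*(x + 5) = 0.
  ⇒ x = -5, -1

f''(x) = 2*x + 6
Second-derivative test at each critical point:
  f''(-5) = -4 < 0 → local maximum
  f''(-1) = 4 > 0 → local minimum

Critical points: x = -5 (local maximum); x = -1 (local minimum)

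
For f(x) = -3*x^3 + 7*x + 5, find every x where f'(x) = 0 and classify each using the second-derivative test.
f'(x) = 7 - 9*x^2

Solve f'(x) = 0:
  9*x^2 - 7 = 0 has no rational roots; quadratic formula: x = (0 ± √252)/18.
  ⇒ x = -sqrt(7)/3 ≈ -0.8819, sqrt(7)/3 ≈ 0.8819

f''(x) = -18*x
Second-derivative test at each critical point:
  f''(-0.8819) = 15.8745 > 0 → local minimum
  f''(0.8819) = -15.8745 < 0 → local maximum

Critical points: x = -sqrt(7)/3 ≈ -0.8819 (local minimum); x = sqrt(7)/3 ≈ 0.8819 (local maximum)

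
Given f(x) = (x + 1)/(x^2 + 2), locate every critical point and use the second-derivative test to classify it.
f'(x) = (x^2 - 2*x*(x + 1) + 2)/(x^2 + 2)^2

Solve f'(x) = 0:
  f'(x) = -(x^2 + 2*x - 2)/(x^2 + 2)^2; the denominator is positive wherever f is defined, so f'(x) = 0 ⇔ -x^2 - 2*x + 2 = 0.
  x^2 + 2*x - 2 = 0 has no rational roots; quadratic formula: x = (-2 ± √12)/2.
  ⇒ x = -sqrt(3) - 1 ≈ -2.7321, -1 + sqrt(3) ≈ 0.7321

f''(x) = 2*(4*x^2*(x + 1) - (3*x + 1)*(x^2 + 2))/(x^2 + 2)^3
Second-derivative test at each critical point:
  f''(-2.7321) = 0.0387 > 0 → local minimum
  f''(0.7321) = -0.5387 < 0 → local maximum

Critical points: x = -sqrt(3) - 1 ≈ -2.7321 (local minimum); x = -1 + sqrt(3) ≈ 0.7321 (local maximum)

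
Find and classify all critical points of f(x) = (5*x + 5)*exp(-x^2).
f'(x) = 5*(-2*x*(x + 1) + 1)*exp(-x^2)

Solve f'(x) = 0:
  f'(x) = (-10*x^2 - 10*x + 5)·exp(-x^2) and exp(-x^2) > 0 for every x, so f'(x) = 0 ⇔ -10*x^2 - 10*x + 5 = 0.
  Factor: -10*x^2 - 10*x + 5 = -5*(2*x^2 + 2*x - 1); 2*x^2 + 2*x - 1 = 0 has no rational roots; quadratic formula: x = (-2 ± √12)/4.
  ⇒ x = -sqrt(3)/2 - 1/2 ≈ -1.3660, -1/2 + sqrt(3)/2 ≈ 0.3660

f''(x) = 10*(2*x^2*(x + 1) - 3*x - 1)*exp(-x^2)
Second-derivative test at each critical point:
  f''(-1.3660) = 2.6801 > 0 → local minimum
  f''(0.3660) = -15.1487 < 0 → local maximum

Critical points: x = -sqrt(3)/2 - 1/2 ≈ -1.3660 (local minimum); x = -1/2 + sqrt(3)/2 ≈ 0.3660 (local maximum)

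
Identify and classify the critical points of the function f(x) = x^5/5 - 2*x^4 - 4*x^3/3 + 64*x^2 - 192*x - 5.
f'(x) = x^4 - 8*x^3 - 4*x^2 + 128*x - 192

Solve f'(x) = 0:
  Factor: x^4 - 8*x^3 - 4*x^2 + 128*x - 192 = (x - 6)*(x - 4)*(x - 2)*(x + 4) = 0.
  ⇒ x = -4, 2, 4, 6

f''(x) = 4*x^3 - 24*x^2 - 8*x + 128
Second-derivative test at each critical point:
  f''(-4) = -480 < 0 → local maximum
  f''(2) = 48 > 0 → local minimum
  f''(4) = -32 < 0 → local maximum
  f''(6) = 80 > 0 → local minimum

Critical points: x = -4 (local maximum); x = 2 (local minimum); x = 4 (local maximum); x = 6 (local minimum)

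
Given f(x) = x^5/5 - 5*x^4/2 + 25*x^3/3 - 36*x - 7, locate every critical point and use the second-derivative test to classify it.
f'(x) = x^4 - 10*x^3 + 25*x^2 - 36

Solve f'(x) = 0:
  Factor: x^4 - 10*x^3 + 25*x^2 - 36 = (x - 6)*(x - 3)*(x - 2)*(x + 1) = 0.
  ⇒ x = -1, 2, 3, 6

f''(x) = 2*x*(2*x^2 - 15*x + 25)
Second-derivative test at each critical point:
  f''(-1) = -84 < 0 → local maximum
  f''(2) = 12 > 0 → local minimum
  f''(3) = -12 < 0 → local maximum
  f''(6) = 84 > 0 → local minimum

Critical points: x = -1 (local maximum); x = 2 (local minimum); x = 3 (local maximum); x = 6 (local minimum)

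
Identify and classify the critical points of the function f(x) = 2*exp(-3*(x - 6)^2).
f'(x) = 12*(6 - x)*exp(-3*(x - 6)^2)

Solve f'(x) = 0:
  f'(x) = (72 - 12*x)·exp(-3*(x - 6)^2) and exp(-3*(x - 6)^2) > 0 for every x, so f'(x) = 0 ⇔ 72 - 12*x = 0.
  Factor: 72 - 12*x = -12*(x - 6) = 0.
  ⇒ x = 6

f''(x) = 12*(6*(x - 6)^2 - 1)*exp(-3*(x - 6)^2)
Second-derivative test at each critical point:
  f''(6) = -12 < 0 → local maximum

Critical points: x = 6 (local maximum)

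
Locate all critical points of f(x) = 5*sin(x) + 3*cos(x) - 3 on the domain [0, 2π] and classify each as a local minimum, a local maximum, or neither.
f'(x) = -3*sin(x) + 5*cos(x)

Solve f'(x) = 0 on [0, 2π]:
  f'(x) = 0 ⇔ 5*cos(x) = 3*sin(x) ⇔ tan(x) = 5/3, i.e. x = arctan(5/3) + nπ; keep the solutions lying in [0, 2π].
  ⇒ x = atan(5/3) ≈ 1.0304, atan(5/3) + pi ≈ 4.1720

f''(x) = -5*sin(x) - 3*cos(x)
Second-derivative test at each critical point:
  f''(1.0304) = -5.8310 < 0 → local maximum
  f''(4.1720) = 5.8310 > 0 → local minimum

Critical points: x = atan(5/3) ≈ 1.0304 (local maximum); x = atan(5/3) + pi ≈ 4.1720 (local minimum)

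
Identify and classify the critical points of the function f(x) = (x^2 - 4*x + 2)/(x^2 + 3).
f'(x) = 2*(2*x^2 + x - 6)/(x^4 + 6*x^2 + 9)

Solve f'(x) = 0:
  f'(x) = 2*(x + 2)*(2*x - 3)/(x^2 + 3)^2; the denominator is positive wherever f is defined, so f'(x) = 0 ⇔ 4*x^2 + 2*x - 12 = 0.
  Factor: 4*x^2 + 2*x - 12 = 2*(x + 2)*(2*x - 3) = 0.
  ⇒ x = -2, 3/2

f''(x) = 2*(-4*x^3 - 3*x^2 + 36*x + 3)/(x^6 + 9*x^4 + 27*x^2 + 27)
Second-derivative test at each critical point:
  f''(-2) = -2/7 < 0 → local maximum
  f''(3/2) = 32/63 > 0 → local minimum

Critical points: x = -2 (local maximum); x = 3/2 (local minimum)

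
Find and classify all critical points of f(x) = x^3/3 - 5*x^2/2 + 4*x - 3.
f'(x) = x^2 - 5*x + 4

Solve f'(x) = 0:
  Factor: x^2 - 5*x + 4 = (x - 4)*(x - 1) = 0.
  ⇒ x = 1, 4

f''(x) = 2*x - 5
Second-derivative test at each critical point:
  f''(1) = -3 < 0 → local maximum
  f''(4) = 3 > 0 → local minimum

Critical points: x = 1 (local maximum); x = 4 (local minimum)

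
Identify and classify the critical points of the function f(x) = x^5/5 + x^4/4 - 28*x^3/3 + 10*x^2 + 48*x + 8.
f'(x) = x^4 + x^3 - 28*x^2 + 20*x + 48

Solve f'(x) = 0:
  Factor: x^4 + x^3 - 28*x^2 + 20*x + 48 = (x - 4)*(x - 2)*(x + 1)*(x + 6) = 0.
  ⇒ x = -6, -1, 2, 4

f''(x) = 4*x^3 + 3*x^2 - 56*x + 20
Second-derivative test at each critical point:
  f''(-6) = -400 < 0 → local maximum
  f''(-1) = 75 > 0 → local minimum
  f''(2) = -48 < 0 → local maximum
  f''(4) = 100 > 0 → local minimum

Critical points: x = -6 (local maximum); x = -1 (local minimum); x = 2 (local maximum); x = 4 (local minimum)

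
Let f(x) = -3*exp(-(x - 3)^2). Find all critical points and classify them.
f'(x) = 6*(x - 3)*exp(-(x - 3)^2)

Solve f'(x) = 0:
  f'(x) = (6*x - 18)·exp(-(x - 3)^2) and exp(-(x - 3)^2) > 0 for every x, so f'(x) = 0 ⇔ 6*x - 18 = 0.
  Factor: 6*x - 18 = 6*(x - 3) = 0.
  ⇒ x = 3

f''(x) = 6*(1 - 2*(x - 3)^2)*exp(-(x - 3)^2)
Second-derivative test at each critical point:
  f''(3) = 6 > 0 → local minimum

Critical points: x = 3 (local minimum)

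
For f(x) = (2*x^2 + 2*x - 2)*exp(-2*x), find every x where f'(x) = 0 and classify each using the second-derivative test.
f'(x) = 2*(3 - 2*x^2)*exp(-2*x)

Solve f'(x) = 0:
  f'(x) = (6 - 4*x^2)·exp(-2*x) and exp(-2*x) > 0 for every x, so f'(x) = 0 ⇔ 6 - 4*x^2 = 0.
  Factor: 6 - 4*x^2 = -2*(2*x^2 - 3); 2*x^2 - 3 = 0 has no rational roots; quadratic formula: x = (0 ± √24)/4.
  ⇒ x = -sqrt(6)/2 ≈ -1.2247, sqrt(6)/2 ≈ 1.2247

f''(x) = 4*(2*x^2 - 2*x - 3)*exp(-2*x)
Second-derivative test at each critical point:
  f''(-1.2247) = 113.4842 > 0 → local minimum
  f''(1.2247) = -0.8459 < 0 → local maximum

Critical points: x = -sqrt(6)/2 ≈ -1.2247 (local minimum); x = sqrt(6)/2 ≈ 1.2247 (local maximum)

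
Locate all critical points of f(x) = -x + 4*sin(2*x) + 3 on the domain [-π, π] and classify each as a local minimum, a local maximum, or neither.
f'(x) = 8*cos(2*x) - 1

Solve f'(x) = 0 on [-π, π]:
  f'(x) = 0 ⇔ cos(2*x) = 1/8, i.e. 2*x = ±arccos(1/8) + 2nπ; keep the solutions lying in [-π, π].
  ⇒ x = -pi + acos(1/8)/2 ≈ -2.4189, -acos(1/8)/2 ≈ -0.7227, acos(1/8)/2 ≈ 0.7227, pi - acos(1/8)/2 ≈ 2.4189

f''(x) = -16*sin(2*x)
Second-derivative test at each critical point:
  f''(-2.4189) = -15.8745 < 0 → local maximum
  f''(-0.7227) = 15.8745 > 0 → local minimum
  f''(0.7227) = -15.8745 < 0 → local maximum
  f''(2.4189) = 15.8745 > 0 → local minimum

Critical points: x = -pi + acos(1/8)/2 ≈ -2.4189 (local maximum); x = -acos(1/8)/2 ≈ -0.7227 (local minimum); x = acos(1/8)/2 ≈ 0.7227 (local maximum); x = pi - acos(1/8)/2 ≈ 2.4189 (local minimum)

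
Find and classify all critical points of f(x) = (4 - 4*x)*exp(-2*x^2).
f'(x) = 4*(4*x*(x - 1) - 1)*exp(-2*x^2)

Solve f'(x) = 0:
  f'(x) = (16*x^2 - 16*x - 4)·exp(-2*x^2) and exp(-2*x^2) > 0 for every x, so f'(x) = 0 ⇔ 16*x^2 - 16*x - 4 = 0.
  Factor: 16*x^2 - 16*x - 4 = 4*(4*x^2 - 4*x - 1); 4*x^2 - 4*x - 1 = 0 has no rational roots; quadratic formula: x = (4 ± √32)/8.
  ⇒ x = 1/2 - sqrt(2)/2 ≈ -0.2071, 1/2 + sqrt(2)/2 ≈ 1.2071

f''(x) = 16*(4*x^2*(1 - x) + 3*x - 1)*exp(-2*x^2)
Second-derivative test at each critical point:
  f''(-0.2071) = -20.7672 < 0 → local maximum
  f''(1.2071) = 1.2275 > 0 → local minimum

Critical points: x = 1/2 - sqrt(2)/2 ≈ -0.2071 (local maximum); x = 1/2 + sqrt(2)/2 ≈ 1.2071 (local minimum)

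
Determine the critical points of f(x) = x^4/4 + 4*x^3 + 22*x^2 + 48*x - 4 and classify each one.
f'(x) = x^3 + 12*x^2 + 44*x + 48

Solve f'(x) = 0:
  Factor: x^3 + 12*x^2 + 44*x + 48 = (x + 2)*(x + 4)*(x + 6) = 0.
  ⇒ x = -6, -4, -2

f''(x) = 3*x^2 + 24*x + 44
Second-derivative test at each critical point:
  f''(-6) = 8 > 0 → local minimum
  f''(-4) = -4 < 0 → local maximum
  f''(-2) = 8 > 0 → local minimum

Critical points: x = -6 (local minimum); x = -4 (local maximum); x = -2 (local minimum)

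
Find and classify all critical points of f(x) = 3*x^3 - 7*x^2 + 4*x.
f'(x) = 9*x^2 - 14*x + 4

Solve f'(x) = 0:
  9*x^2 - 14*x + 4 = 0 has no rational roots; quadratic formula: x = (14 ± √52)/18.
  ⇒ x = 7/9 - sqrt(13)/9 ≈ 0.3772, sqrt(13)/9 + 7/9 ≈ 1.1784

f''(x) = 18*x - 14
Second-derivative test at each critical point:
  f''(0.3772) = -7.2111 < 0 → local maximum
  f''(1.1784) = 7.2111 > 0 → local minimum

Critical points: x = 7/9 - sqrt(13)/9 ≈ 0.3772 (local maximum); x = sqrt(13)/9 + 7/9 ≈ 1.1784 (local minimum)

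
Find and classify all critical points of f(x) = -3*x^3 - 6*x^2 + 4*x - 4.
f'(x) = -9*x^2 - 12*x + 4

Solve f'(x) = 0:
  9*x^2 + 12*x - 4 = 0 has no rational roots; quadratic formula: x = (-12 ± √288)/18.
  ⇒ x = -2*sqrt(2)/3 - 2/3 ≈ -1.6095, -2/3 + 2*sqrt(2)/3 ≈ 0.2761

f''(x) = -18*x - 12
Second-derivative test at each critical point:
  f''(-1.6095) = 16.9706 > 0 → local minimum
  f''(0.2761) = -16.9706 < 0 → local maximum

Critical points: x = -2*sqrt(2)/3 - 2/3 ≈ -1.6095 (local minimum); x = -2/3 + 2*sqrt(2)/3 ≈ 0.2761 (local maximum)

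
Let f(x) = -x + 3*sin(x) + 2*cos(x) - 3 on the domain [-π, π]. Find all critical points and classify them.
f'(x) = -2*sin(x) + 3*cos(x) - 1

Solve f'(x) = 0 on [-π, π]:
  f'(x) = 0 ⇔ -2*sin(x) + 3*cos(x) = 1. Write the left side as R·cos(x + φ) with R = √(3² + 2²) = sqrt(13), cos φ = 3*sqrt(13)/13, sin φ = 2*sqrt(13)/13; then cos(x + φ) = sqrt(13)/13. Solve for x and keep the solutions lying in [-π, π].
  ⇒ x = -pi + atan((-6*sqrt(3) - 2)/(3 - 4*sqrt(3))) ≈ -1.8778, atan((-2 + 6*sqrt(3))/(3 + 4*sqrt(3))) ≈ 0.7018

f''(x) = -3*sin(x) - 2*cos(x)
Second-derivative test at each critical point:
  f''(-1.8778) = 3.4641 > 0 → local minimum
  f''(0.7018) = -3.4641 < 0 → local maximum

Critical points: x = -pi + atan((-6*sqrt(3) - 2)/(3 - 4*sqrt(3))) ≈ -1.8778 (local minimum); x = atan((-2 + 6*sqrt(3))/(3 + 4*sqrt(3))) ≈ 0.7018 (local maximum)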